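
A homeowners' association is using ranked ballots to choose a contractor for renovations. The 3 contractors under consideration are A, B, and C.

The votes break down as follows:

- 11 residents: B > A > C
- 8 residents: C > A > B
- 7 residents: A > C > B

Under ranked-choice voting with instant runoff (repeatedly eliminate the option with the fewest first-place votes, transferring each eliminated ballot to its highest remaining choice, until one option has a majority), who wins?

C

Round 1: B 11, C 8, A 7. A has the fewest and is eliminated.
Round 2: C 15, B 11. C has a majority.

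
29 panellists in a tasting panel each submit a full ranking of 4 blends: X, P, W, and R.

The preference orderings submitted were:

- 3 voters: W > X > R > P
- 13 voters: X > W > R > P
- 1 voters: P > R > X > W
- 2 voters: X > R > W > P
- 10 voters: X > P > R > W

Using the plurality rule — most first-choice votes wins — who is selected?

First-place vote totals:
  X: 25
  P: 1
  W: 3
  R: 0
X has the most first-place votes.

X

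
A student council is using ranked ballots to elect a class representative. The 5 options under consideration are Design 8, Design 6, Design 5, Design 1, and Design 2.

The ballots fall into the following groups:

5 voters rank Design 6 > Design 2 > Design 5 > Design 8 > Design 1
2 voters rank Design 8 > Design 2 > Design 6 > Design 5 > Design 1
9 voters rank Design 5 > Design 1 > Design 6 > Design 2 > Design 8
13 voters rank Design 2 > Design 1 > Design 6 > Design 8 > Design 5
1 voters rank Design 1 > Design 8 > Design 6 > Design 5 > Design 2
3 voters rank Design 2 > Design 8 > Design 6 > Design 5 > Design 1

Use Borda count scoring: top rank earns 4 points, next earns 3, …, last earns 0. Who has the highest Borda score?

Borda scores:
  Design 8: 5·1 + 2·4 + 9·0 + 13·1 + 3 + 3·3 = 38
  Design 6: 5·4 + 2·2 + 9·2 + 13·2 + 2 + 3·2 = 76
  Design 5: 5·2 + 2·1 + 9·4 + 13·0 + 1 + 3·1 = 52
  Design 1: 5·0 + 2·0 + 9·3 + 13·3 + 4 + 3·0 = 70
  Design 2: 5·3 + 2·3 + 9·1 + 13·4 + 0 + 3·4 = 94
Design 2 has the highest total.

Design 2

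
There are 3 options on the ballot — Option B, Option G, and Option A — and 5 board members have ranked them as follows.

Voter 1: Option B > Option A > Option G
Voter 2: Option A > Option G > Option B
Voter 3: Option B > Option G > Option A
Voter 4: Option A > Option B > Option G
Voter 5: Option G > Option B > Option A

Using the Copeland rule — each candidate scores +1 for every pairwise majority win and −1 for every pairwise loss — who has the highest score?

Pairwise results:
  Option B vs Option G: Option B wins 3–2.
  Option B vs Option A: Option B wins 3–2.
  Option G vs Option A: Option A wins 3–2.
Copeland scores (wins − losses):
  Option B: 2 − 0 = 2
  Option G: 0 − 2 = -2
  Option A: 1 − 1 = 0
Option B has the best Copeland score.

Option B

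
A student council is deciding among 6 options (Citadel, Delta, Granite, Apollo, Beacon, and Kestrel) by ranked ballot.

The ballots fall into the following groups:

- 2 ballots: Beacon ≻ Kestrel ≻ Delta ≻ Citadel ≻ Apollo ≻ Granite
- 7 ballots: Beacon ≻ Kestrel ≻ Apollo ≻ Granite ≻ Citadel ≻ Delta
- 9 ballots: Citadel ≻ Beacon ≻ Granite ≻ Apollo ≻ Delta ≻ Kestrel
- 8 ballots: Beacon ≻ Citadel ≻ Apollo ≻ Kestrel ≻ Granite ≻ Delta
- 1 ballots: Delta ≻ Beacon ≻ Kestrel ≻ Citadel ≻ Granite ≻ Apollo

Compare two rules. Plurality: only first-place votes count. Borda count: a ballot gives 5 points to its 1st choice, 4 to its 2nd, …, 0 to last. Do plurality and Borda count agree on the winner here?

Yes

Plurality first-place counts: Citadel 9, Delta 1, Granite 0, Apollo 0, Beacon 17, Kestrel 0 → Beacon.
Borda totals: Citadel 90, Delta 20, Granite 50, Apollo 65, Beacon 125, Kestrel 55 → Beacon.
The two rules agree on Beacon.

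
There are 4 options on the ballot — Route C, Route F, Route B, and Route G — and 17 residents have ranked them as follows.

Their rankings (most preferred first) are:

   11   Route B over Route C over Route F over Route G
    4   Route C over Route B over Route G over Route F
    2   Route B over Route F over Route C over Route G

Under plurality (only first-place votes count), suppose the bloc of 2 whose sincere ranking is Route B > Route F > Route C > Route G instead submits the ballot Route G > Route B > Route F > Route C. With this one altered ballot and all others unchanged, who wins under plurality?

First-place totals with the altered ballot: Route C 4, Route F 0, Route B 11, Route G 2.
The winner is unchanged: still Route B.

Route B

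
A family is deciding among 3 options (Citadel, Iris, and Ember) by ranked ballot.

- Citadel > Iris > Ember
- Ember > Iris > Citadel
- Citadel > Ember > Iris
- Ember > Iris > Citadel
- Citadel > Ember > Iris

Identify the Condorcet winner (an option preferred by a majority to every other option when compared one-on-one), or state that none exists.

Head-to-head results (5 voters total):
Citadel vs Iris: Citadel wins 3–2.
Citadel vs Ember: Citadel wins 3–2.
Iris vs Ember: Ember wins 4–1.
Citadel beats each rival — Iris (3–2), Ember (3–2) — so Citadel is the Condorcet winner.

Citadel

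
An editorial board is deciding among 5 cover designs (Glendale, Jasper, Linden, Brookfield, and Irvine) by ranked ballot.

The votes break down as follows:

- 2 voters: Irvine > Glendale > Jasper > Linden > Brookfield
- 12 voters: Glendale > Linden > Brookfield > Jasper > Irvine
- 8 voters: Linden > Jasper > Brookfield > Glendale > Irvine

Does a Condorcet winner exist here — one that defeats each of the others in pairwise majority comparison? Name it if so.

Glendale

Head-to-head results (22 voters total):
Glendale vs Jasper: Glendale wins 14–8.
Glendale vs Linden: Glendale wins 14–8.
Glendale vs Brookfield: Glendale wins 14–8.
Glendale vs Irvine: Glendale wins 20–2.
Jasper vs Linden: Linden wins 20–2.
Jasper vs Brookfield: Brookfield wins 12–10.
Jasper vs Irvine: Jasper wins 20–2.
Linden vs Brookfield: Linden wins 22–0.
Linden vs Irvine: Linden wins 20–2.
Brookfield vs Irvine: Brookfield wins 20–2.
Glendale beats each rival — Jasper (14–8), Linden (14–8), Brookfield (14–8), Irvine (20–2) — so Glendale is the Condorcet winner.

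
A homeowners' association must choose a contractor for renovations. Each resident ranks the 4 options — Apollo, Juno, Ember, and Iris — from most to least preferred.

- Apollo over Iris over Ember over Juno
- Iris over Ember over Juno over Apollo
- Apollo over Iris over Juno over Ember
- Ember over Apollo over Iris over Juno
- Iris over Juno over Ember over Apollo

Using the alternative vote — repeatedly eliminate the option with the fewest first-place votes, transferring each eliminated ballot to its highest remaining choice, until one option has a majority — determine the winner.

Apollo

Round 1: Apollo 2, Iris 2, Ember 1, Juno 0. Juno has the fewest and is eliminated.
Round 2: Apollo 2, Iris 2, Ember 1. Ember has the fewest and is eliminated.
Round 3: Apollo 3, Iris 2. Apollo has a majority.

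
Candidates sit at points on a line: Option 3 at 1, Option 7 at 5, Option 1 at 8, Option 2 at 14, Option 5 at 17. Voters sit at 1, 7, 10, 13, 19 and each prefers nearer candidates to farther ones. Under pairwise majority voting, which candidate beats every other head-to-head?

Option 1

With single-peaked preferences on a line, the Condorcet winner is the candidate closest to the median voter.
The median voter (position 10) is closest to Option 1 at 8.
Check: Option 1 vs Option 3 — voters closer to Option 1: 4 of 5.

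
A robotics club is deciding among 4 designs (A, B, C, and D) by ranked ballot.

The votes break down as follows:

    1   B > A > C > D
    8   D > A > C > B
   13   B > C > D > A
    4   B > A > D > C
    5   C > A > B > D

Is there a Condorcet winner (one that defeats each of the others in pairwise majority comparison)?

Head-to-head results (31 voters total):
A vs B: B wins 18–13.
A vs C: C wins 18–13.
A vs D: D wins 21–10.
B vs C: B wins 18–13.
B vs D: B wins 23–8.
C vs D: C wins 19–12.
B beats each rival — A (18–13), C (18–13), D (23–8) — so B is the Condorcet winner.

Yes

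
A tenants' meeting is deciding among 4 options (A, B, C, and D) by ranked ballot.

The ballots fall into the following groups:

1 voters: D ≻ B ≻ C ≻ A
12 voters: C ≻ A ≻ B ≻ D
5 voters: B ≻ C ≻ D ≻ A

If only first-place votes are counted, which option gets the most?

First-place vote totals:
  A: 0
  B: 5
  C: 12
  D: 1
C has the most first-place votes.

C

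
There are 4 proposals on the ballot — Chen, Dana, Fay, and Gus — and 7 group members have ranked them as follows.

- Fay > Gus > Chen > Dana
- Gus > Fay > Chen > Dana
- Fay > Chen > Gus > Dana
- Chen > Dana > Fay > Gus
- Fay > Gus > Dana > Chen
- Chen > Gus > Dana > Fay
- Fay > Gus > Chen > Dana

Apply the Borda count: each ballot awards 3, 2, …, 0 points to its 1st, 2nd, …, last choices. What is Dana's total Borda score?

Borda scores:
  Chen: 1 + 1 + 2 + 3 + 0 + 3 + 1 = 11
  Dana: 0 + 0 + 0 + 2 + 1 + 1 + 0 = 4
  Fay: 3 + 2 + 3 + 1 + 3 + 0 + 3 = 15
  Gus: 2 + 3 + 1 + 0 + 2 + 2 + 2 = 12

4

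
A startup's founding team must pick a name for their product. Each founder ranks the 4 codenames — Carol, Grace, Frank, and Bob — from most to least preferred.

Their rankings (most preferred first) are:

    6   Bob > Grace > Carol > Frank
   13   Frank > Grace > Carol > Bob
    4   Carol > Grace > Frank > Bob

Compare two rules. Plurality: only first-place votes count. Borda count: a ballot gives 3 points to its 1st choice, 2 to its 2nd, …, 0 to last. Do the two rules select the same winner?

No

Plurality first-place counts: Carol 4, Grace 0, Frank 13, Bob 6 → Frank.
Borda totals: Carol 31, Grace 46, Frank 43, Bob 18 → Grace.
The two rules disagree: plurality picks Frank, Borda picks Grace.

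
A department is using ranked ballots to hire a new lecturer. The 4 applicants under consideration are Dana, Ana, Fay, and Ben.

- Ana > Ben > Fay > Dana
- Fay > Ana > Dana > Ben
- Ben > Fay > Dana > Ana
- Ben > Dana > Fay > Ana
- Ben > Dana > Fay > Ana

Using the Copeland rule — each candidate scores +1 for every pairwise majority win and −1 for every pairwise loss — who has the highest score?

Pairwise results:
  Dana vs Ana: Dana wins 3–2.
  Dana vs Fay: Fay wins 3–2.
  Dana vs Ben: Ben wins 4–1.
  Ana vs Fay: Fay wins 4–1.
  Ana vs Ben: Ben wins 3–2.
  Fay vs Ben: Ben wins 4–1.
Copeland scores (wins − losses):
  Dana: 1 − 2 = -1
  Ana: 0 − 3 = -3
  Fay: 2 − 1 = 1
  Ben: 3 − 0 = 3
Ben has the best Copeland score.

Ben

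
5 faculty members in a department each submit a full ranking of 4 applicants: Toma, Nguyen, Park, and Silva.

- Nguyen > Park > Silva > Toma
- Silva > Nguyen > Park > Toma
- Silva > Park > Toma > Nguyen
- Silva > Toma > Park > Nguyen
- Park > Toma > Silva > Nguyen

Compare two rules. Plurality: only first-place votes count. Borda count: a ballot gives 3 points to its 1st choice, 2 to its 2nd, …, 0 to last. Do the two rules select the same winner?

Plurality first-place counts: Toma 0, Nguyen 1, Park 1, Silva 3 → Silva.
Borda totals: Toma 5, Nguyen 5, Park 9, Silva 11 → Silva.
The two rules agree on Silva.

Yes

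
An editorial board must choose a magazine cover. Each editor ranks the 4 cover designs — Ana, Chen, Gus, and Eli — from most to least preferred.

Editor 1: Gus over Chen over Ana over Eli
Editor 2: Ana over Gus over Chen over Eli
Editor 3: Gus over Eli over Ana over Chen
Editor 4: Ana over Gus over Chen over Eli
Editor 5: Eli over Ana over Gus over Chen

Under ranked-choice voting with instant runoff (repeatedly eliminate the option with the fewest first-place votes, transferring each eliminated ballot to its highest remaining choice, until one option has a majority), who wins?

Ana

Round 1: Ana 2, Gus 2, Eli 1, Chen 0. Chen has the fewest and is eliminated.
Round 2: Ana 2, Gus 2, Eli 1. Eli has the fewest and is eliminated.
Round 3: Ana 3, Gus 2. Ana has a majority.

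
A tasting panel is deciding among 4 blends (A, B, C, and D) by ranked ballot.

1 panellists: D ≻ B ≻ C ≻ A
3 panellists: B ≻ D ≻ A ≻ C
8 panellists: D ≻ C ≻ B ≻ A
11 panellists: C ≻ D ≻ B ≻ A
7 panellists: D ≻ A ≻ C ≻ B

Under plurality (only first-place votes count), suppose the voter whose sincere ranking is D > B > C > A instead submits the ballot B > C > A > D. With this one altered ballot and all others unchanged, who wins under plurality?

First-place totals with the altered ballot: A 0, B 4, C 11, D 15.
The winner is unchanged: still D.

D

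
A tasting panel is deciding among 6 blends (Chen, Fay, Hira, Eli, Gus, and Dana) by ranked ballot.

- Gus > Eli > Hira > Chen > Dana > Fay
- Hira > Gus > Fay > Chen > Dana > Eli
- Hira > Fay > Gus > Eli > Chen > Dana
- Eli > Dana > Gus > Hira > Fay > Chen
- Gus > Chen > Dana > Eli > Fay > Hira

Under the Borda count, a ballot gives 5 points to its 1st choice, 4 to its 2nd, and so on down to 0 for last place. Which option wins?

Borda scores:
  Chen: 2 + 2 + 1 + 0 + 4 = 9
  Fay: 0 + 3 + 4 + 1 + 1 = 9
  Hira: 3 + 5 + 5 + 2 + 0 = 15
  Eli: 4 + 0 + 2 + 5 + 2 = 13
  Gus: 5 + 4 + 3 + 3 + 5 = 20
  Dana: 1 + 1 + 0 + 4 + 3 = 9
Gus has the highest total.

Gus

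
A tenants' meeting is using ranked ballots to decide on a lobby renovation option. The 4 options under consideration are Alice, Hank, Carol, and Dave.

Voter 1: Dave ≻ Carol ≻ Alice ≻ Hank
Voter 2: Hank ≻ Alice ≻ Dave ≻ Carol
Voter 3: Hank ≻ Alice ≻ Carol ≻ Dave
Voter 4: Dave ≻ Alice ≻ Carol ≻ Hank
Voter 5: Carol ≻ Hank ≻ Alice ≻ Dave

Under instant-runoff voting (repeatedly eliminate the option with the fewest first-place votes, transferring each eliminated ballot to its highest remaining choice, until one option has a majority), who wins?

Round 1: Hank 2, Dave 2, Carol 1, Alice 0. Alice has the fewest and is eliminated.
Round 2: Hank 2, Dave 2, Carol 1. Carol has the fewest and is eliminated.
Round 3: Hank 3, Dave 2. Hank has a majority.

Hank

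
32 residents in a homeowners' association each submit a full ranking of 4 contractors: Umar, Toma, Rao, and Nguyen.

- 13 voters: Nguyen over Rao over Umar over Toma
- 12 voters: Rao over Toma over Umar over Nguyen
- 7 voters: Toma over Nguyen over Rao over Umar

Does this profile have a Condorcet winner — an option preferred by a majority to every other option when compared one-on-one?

No

Head-to-head results (32 voters total):
Umar vs Toma: Toma wins 19–13.
Umar vs Rao: Rao wins 32–0.
Umar vs Nguyen: Nguyen wins 20–12.
Toma vs Rao: Rao wins 25–7.
Toma vs Nguyen: Toma wins 19–13.
Rao vs Nguyen: Nguyen wins 20–12.
No candidate beats all others: Toma beats Nguyen beats Rao beats Toma, a majority cycle.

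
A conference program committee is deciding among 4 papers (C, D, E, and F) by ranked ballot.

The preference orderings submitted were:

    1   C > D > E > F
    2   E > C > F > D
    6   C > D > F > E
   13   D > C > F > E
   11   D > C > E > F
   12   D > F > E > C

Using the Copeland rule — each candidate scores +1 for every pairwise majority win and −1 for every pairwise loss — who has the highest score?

D

Pairwise results:
  C vs D: D wins 36–9.
  C vs E: C wins 31–14.
  C vs F: C wins 33–12.
  D vs E: D wins 43–2.
  D vs F: D wins 43–2.
  E vs F: F wins 31–14.
Copeland scores (wins − losses):
  C: 2 − 1 = 1
  D: 3 − 0 = 3
  E: 0 − 3 = -3
  F: 1 − 2 = -1
D has the best Copeland score.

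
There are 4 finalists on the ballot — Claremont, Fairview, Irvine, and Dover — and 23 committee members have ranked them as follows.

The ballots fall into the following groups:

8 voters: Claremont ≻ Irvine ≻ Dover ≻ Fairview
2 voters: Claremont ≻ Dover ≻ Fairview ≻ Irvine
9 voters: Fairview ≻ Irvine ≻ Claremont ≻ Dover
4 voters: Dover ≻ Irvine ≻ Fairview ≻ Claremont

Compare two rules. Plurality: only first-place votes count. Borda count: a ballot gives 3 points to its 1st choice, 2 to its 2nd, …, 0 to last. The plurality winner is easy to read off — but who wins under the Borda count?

Irvine

Plurality first-place counts: Claremont 10, Fairview 9, Irvine 0, Dover 4 → Claremont.
Borda totals: Claremont 39, Fairview 33, Irvine 42, Dover 24 → Irvine.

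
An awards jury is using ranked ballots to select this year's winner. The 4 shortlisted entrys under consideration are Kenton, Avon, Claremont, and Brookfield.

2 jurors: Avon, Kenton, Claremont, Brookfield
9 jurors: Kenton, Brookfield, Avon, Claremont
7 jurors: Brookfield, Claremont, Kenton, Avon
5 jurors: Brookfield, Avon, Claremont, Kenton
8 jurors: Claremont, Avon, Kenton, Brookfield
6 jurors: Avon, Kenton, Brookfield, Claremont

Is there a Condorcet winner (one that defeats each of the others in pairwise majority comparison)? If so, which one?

There is no Condorcet winner

Head-to-head results (37 voters total):
Kenton vs Avon: Avon wins 21–16.
Kenton vs Claremont: Claremont wins 20–17.
Kenton vs Brookfield: Kenton wins 25–12.
Avon vs Claremont: Avon wins 22–15.
Avon vs Brookfield: Brookfield wins 21–16.
Claremont vs Brookfield: Brookfield wins 27–10.
No candidate beats all others: Kenton beats Brookfield beats Avon beats Kenton, a majority cycle.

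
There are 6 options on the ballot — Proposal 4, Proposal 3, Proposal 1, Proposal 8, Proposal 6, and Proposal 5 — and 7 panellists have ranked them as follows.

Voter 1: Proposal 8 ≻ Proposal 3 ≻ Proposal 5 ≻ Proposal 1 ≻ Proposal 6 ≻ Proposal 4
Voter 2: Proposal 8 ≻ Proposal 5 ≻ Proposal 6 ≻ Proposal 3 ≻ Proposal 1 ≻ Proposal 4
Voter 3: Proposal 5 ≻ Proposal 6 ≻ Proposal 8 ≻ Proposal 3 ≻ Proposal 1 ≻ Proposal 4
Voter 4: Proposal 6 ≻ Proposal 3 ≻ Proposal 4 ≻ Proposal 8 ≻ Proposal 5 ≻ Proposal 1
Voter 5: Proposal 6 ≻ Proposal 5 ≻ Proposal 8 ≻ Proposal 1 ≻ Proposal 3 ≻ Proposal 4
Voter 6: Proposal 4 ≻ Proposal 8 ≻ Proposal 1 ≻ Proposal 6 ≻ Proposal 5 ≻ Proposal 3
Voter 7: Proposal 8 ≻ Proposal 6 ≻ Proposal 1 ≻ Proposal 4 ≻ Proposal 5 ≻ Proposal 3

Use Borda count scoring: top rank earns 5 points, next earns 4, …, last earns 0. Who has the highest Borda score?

Proposal 8

Borda scores:
  Proposal 4: 0 + 0 + 0 + 3 + 0 + 5 + 2 = 10
  Proposal 3: 4 + 2 + 2 + 4 + 1 + 0 + 0 = 13
  Proposal 1: 2 + 1 + 1 + 0 + 2 + 3 + 3 = 12
  Proposal 8: 5 + 5 + 3 + 2 + 3 + 4 + 5 = 27
  Proposal 6: 1 + 3 + 4 + 5 + 5 + 2 + 4 = 24
  Proposal 5: 3 + 4 + 5 + 1 + 4 + 1 + 1 = 19
Proposal 8 has the highest total.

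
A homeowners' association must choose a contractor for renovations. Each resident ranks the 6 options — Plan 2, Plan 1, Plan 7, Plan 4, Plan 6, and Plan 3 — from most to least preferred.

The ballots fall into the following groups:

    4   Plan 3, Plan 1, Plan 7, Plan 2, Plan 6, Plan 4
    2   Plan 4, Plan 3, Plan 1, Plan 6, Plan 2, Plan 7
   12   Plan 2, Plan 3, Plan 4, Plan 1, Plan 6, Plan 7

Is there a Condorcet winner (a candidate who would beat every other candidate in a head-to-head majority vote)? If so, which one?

Plan 2

Head-to-head results (18 voters total):
Plan 2 vs Plan 1: Plan 2 wins 12–6.
Plan 2 vs Plan 7: Plan 2 wins 14–4.
Plan 2 vs Plan 4: Plan 2 wins 16–2.
Plan 2 vs Plan 6: Plan 2 wins 16–2.
Plan 2 vs Plan 3: Plan 2 wins 12–6.
Plan 1 vs Plan 7: Plan 1 wins 18–0.
Plan 1 vs Plan 4: Plan 4 wins 14–4.
Plan 1 vs Plan 6: Plan 1 wins 18–0.
Plan 1 vs Plan 3: Plan 3 wins 18–0.
Plan 7 vs Plan 4: Plan 4 wins 14–4.
Plan 7 vs Plan 6: Plan 6 wins 14–4.
Plan 7 vs Plan 3: Plan 3 wins 18–0.
Plan 4 vs Plan 6: Plan 4 wins 14–4.
Plan 4 vs Plan 3: Plan 3 wins 16–2.
Plan 6 vs Plan 3: Plan 3 wins 18–0.
Plan 2 beats each rival — Plan 1 (12–6), Plan 7 (14–4), Plan 4 (16–2), Plan 6 (16–2), Plan 3 (12–6) — so Plan 2 is the Condorcet winner.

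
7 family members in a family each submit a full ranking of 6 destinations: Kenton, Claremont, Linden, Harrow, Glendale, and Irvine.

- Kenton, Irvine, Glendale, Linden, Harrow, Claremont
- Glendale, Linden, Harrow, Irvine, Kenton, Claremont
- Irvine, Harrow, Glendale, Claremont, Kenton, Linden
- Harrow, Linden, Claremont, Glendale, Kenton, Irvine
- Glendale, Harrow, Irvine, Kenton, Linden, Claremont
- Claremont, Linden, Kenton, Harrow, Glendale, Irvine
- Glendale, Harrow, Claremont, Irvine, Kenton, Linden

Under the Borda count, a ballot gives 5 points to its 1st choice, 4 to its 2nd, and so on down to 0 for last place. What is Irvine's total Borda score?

Borda scores:
  Kenton: 5 + 1 + 1 + 1 + 2 + 3 + 1 = 14
  Claremont: 0 + 0 + 2 + 3 + 0 + 5 + 3 = 13
  Linden: 2 + 4 + 0 + 4 + 1 + 4 + 0 = 15
  Harrow: 1 + 3 + 4 + 5 + 4 + 2 + 4 = 23
  Glendale: 3 + 5 + 3 + 2 + 5 + 1 + 5 = 24
  Irvine: 4 + 2 + 5 + 0 + 3 + 0 + 2 = 16

16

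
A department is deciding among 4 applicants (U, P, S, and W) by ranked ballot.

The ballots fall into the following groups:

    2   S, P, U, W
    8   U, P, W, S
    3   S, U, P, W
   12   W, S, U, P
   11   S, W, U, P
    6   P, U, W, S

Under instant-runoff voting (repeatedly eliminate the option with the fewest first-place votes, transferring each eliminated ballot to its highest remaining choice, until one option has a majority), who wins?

S

Round 1: S 16, W 12, U 8, P 6. P has the fewest and is eliminated.
Round 2: S 16, U 14, W 12. W has the fewest and is eliminated.
Round 3: S 28, U 14. S has a majority.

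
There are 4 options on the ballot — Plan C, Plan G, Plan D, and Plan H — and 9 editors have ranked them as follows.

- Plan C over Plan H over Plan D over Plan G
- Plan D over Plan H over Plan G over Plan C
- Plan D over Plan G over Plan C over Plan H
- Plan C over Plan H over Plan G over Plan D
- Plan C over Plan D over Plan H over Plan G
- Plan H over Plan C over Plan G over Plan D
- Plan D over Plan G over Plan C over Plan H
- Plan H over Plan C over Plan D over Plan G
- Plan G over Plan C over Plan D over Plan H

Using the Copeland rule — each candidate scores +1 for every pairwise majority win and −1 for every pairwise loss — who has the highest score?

Plan C

Pairwise results:
  Plan C vs Plan G: Plan C wins 5–4.
  Plan C vs Plan D: Plan C wins 6–3.
  Plan C vs Plan H: Plan C wins 6–3.
  Plan G vs Plan D: Plan D wins 6–3.
  Plan G vs Plan H: Plan H wins 6–3.
  Plan D vs Plan H: Plan D wins 5–4.
Copeland scores (wins − losses):
  Plan C: 3 − 0 = 3
  Plan G: 0 − 3 = -3
  Plan D: 2 − 1 = 1
  Plan H: 1 − 2 = -1
Plan C has the best Copeland score.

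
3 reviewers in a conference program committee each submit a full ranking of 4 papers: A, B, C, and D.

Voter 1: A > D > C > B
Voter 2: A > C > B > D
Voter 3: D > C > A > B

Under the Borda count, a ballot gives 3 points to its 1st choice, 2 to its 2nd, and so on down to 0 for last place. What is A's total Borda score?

Borda scores:
  A: 3 + 3 + 1 = 7
  B: 0 + 1 + 0 = 1
  C: 1 + 2 + 2 = 5
  D: 2 + 0 + 3 = 5

7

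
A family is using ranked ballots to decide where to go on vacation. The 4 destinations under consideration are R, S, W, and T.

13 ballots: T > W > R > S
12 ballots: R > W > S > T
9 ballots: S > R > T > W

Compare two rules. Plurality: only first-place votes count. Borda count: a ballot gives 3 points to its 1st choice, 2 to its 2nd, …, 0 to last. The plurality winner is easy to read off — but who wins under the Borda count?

Plurality first-place counts: R 12, S 9, W 0, T 13 → T.
Borda totals: R 67, S 39, W 50, T 48 → R.

R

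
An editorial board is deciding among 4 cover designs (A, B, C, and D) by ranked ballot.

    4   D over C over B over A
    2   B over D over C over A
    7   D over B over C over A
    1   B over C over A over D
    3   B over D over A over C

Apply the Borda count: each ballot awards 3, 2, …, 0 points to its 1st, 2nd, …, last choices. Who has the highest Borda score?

D

Borda scores:
  A: 4·0 + 2·0 + 7·0 + 1 + 3·1 = 4
  B: 4·1 + 2·3 + 7·2 + 3 + 3·3 = 36
  C: 4·2 + 2·1 + 7·1 + 2 + 3·0 = 19
  D: 4·3 + 2·2 + 7·3 + 0 + 3·2 = 43
D has the highest total.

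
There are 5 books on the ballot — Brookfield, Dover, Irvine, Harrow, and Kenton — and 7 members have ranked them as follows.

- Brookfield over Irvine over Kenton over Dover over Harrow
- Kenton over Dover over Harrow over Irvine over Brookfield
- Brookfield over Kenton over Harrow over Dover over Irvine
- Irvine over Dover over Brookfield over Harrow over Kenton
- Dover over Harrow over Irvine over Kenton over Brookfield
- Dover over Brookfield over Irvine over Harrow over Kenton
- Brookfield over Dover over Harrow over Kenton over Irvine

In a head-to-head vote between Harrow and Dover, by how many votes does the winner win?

Ballots ranking Harrow above Dover: 1.
Ballots ranking Dover above Harrow: 6.
Dover wins 6–1, a margin of 5.

5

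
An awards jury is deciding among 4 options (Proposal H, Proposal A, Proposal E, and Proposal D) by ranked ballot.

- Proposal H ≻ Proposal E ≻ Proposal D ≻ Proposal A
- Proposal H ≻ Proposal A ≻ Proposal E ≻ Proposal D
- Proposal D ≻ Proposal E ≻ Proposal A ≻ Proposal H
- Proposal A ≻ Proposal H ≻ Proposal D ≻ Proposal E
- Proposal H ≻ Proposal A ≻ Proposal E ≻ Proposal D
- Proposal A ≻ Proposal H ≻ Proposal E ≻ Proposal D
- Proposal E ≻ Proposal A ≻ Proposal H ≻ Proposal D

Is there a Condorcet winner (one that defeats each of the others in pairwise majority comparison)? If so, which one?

Head-to-head results (7 voters total):
Proposal H vs Proposal A: Proposal A wins 4–3.
Proposal H vs Proposal E: Proposal H wins 5–2.
Proposal H vs Proposal D: Proposal H wins 6–1.
Proposal A vs Proposal E: Proposal A wins 4–3.
Proposal A vs Proposal D: Proposal A wins 5–2.
Proposal E vs Proposal D: Proposal E wins 5–2.
Proposal A beats each rival — Proposal H (4–3), Proposal E (4–3), Proposal D (5–2) — so Proposal A is the Condorcet winner.

Proposal A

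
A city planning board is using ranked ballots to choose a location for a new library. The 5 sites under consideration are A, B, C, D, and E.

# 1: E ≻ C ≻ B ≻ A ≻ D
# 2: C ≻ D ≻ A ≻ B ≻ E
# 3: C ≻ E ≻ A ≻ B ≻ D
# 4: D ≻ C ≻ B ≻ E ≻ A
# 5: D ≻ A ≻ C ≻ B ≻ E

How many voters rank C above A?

Ballots ranking C above A: 4.
Ballots ranking A above C: 1.
So 4 of 5 voters prefer C to A.

4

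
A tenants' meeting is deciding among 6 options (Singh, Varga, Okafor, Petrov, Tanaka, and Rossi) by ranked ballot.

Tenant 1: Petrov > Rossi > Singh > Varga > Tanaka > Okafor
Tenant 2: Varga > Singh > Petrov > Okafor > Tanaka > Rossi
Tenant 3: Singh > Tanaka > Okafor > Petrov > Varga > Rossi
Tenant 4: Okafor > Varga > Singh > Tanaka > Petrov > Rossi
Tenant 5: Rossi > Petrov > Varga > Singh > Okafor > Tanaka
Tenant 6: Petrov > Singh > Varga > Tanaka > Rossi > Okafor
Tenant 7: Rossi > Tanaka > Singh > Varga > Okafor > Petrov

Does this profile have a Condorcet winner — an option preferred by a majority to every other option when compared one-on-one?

Yes

Head-to-head results (7 voters total):
Singh vs Varga: Singh wins 4–3.
Singh vs Okafor: Singh wins 6–1.
Singh vs Petrov: Singh wins 4–3.
Singh vs Tanaka: Singh wins 6–1.
Singh vs Rossi: Singh wins 4–3.
Varga vs Okafor: Varga wins 5–2.
Varga vs Petrov: Petrov wins 4–3.
Varga vs Tanaka: Varga wins 5–2.
Varga vs Rossi: Varga wins 4–3.
Okafor vs Petrov: Petrov wins 4–3.
Okafor vs Tanaka: Tanaka wins 4–3.
Okafor vs Rossi: Rossi wins 4–3.
Petrov vs Tanaka: Petrov wins 4–3.
Petrov vs Rossi: Petrov wins 5–2.
Tanaka vs Rossi: Tanaka wins 4–3.
Singh beats each rival — Varga (4–3), Okafor (6–1), Petrov (4–3), Tanaka (6–1), Rossi (4–3) — so Singh is the Condorcet winner.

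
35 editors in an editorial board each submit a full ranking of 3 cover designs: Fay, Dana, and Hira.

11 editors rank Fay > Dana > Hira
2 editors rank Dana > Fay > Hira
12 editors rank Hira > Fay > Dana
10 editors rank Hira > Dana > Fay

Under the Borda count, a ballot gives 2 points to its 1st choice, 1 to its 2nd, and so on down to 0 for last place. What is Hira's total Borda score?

44

Borda scores:
  Fay: 11·2 + 2·1 + 12·1 + 10·0 = 36
  Dana: 11·1 + 2·2 + 12·0 + 10·1 = 25
  Hira: 11·0 + 2·0 + 12·2 + 10·2 = 44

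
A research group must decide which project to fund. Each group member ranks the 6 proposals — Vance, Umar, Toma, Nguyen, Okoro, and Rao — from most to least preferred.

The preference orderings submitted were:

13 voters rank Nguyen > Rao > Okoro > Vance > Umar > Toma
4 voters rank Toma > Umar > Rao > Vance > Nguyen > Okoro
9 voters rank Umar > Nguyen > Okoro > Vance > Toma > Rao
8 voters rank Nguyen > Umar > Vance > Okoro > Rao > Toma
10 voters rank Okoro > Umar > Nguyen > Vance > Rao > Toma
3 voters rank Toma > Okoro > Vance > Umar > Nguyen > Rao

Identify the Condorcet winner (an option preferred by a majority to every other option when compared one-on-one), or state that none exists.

Head-to-head results (47 voters total):
Vance vs Umar: Umar wins 31–16.
Vance vs Toma: Vance wins 40–7.
Vance vs Nguyen: Nguyen wins 40–7.
Vance vs Okoro: Okoro wins 35–12.
Vance vs Rao: Vance wins 30–17.
Umar vs Toma: Umar wins 40–7.
Umar vs Nguyen: Umar wins 26–21.
Umar vs Okoro: Okoro wins 26–21.
Umar vs Rao: Umar wins 34–13.
Toma vs Nguyen: Nguyen wins 40–7.
Toma vs Okoro: Okoro wins 40–7.
Toma vs Rao: Rao wins 31–16.
Nguyen vs Okoro: Nguyen wins 34–13.
Nguyen vs Rao: Nguyen wins 43–4.
Okoro vs Rao: Okoro wins 30–17.
No candidate beats all others: Umar beats Nguyen beats Okoro beats Umar, a majority cycle.

No Condorcet winner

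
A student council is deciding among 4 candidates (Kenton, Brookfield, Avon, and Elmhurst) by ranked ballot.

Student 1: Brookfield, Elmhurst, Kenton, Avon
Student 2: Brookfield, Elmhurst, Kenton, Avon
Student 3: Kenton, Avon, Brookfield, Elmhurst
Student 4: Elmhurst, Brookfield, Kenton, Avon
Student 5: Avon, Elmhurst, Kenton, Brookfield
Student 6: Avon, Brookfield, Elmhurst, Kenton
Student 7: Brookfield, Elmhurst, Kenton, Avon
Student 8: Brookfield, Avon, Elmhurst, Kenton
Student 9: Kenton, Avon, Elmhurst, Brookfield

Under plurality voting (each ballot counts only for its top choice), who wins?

Brookfield

First-place vote totals:
  Kenton: 2
  Brookfield: 4
  Avon: 2
  Elmhurst: 1
Brookfield has the most first-place votes.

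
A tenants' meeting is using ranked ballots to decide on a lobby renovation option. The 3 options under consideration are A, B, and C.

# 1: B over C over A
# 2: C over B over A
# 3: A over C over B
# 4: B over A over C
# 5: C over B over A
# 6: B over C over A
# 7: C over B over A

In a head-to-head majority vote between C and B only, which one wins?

C

Ballots ranking C above B: 4.
Ballots ranking B above C: 3.
C wins the head-to-head, 4–3.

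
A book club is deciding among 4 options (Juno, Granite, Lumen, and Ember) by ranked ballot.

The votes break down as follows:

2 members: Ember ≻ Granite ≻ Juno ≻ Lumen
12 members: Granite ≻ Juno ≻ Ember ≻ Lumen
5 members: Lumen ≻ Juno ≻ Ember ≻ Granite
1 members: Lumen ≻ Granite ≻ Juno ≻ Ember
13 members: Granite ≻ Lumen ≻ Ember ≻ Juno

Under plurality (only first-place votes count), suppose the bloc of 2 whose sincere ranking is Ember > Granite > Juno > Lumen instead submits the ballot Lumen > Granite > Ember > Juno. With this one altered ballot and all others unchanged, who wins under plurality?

Granite

First-place totals with the altered ballot: Juno 0, Granite 25, Lumen 8, Ember 0.
The winner is unchanged: still Granite.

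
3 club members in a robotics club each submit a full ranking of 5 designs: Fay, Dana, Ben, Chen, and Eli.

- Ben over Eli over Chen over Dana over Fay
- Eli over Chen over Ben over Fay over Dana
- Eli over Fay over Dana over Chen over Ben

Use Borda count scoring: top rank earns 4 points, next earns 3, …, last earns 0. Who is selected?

Eli

Borda scores:
  Fay: 0 + 1 + 3 = 4
  Dana: 1 + 0 + 2 = 3
  Ben: 4 + 2 + 0 = 6
  Chen: 2 + 3 + 1 = 6
  Eli: 3 + 4 + 4 = 11
Eli has the highest total.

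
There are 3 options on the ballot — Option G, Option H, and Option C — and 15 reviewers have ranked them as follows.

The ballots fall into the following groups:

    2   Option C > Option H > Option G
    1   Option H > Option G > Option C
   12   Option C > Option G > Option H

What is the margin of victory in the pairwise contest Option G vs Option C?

Ballots ranking Option G above Option C: 1.
Ballots ranking Option C above Option G: 2+12 = 14.
Option C wins 14–1, a margin of 13.

13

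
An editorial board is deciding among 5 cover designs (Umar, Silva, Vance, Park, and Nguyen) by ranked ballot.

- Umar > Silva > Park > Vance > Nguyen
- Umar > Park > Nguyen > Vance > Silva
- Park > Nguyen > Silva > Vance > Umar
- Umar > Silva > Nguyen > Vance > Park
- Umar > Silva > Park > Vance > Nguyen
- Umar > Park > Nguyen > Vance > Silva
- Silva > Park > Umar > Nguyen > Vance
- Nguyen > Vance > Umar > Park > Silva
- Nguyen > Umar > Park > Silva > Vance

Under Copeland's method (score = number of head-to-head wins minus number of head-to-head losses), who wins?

Pairwise results:
  Umar vs Silva: Umar wins 7–2.
  Umar vs Vance: Umar wins 7–2.
  Umar vs Park: Umar wins 7–2.
  Umar vs Nguyen: Umar wins 6–3.
  Silva vs Vance: Silva wins 6–3.
  Silva vs Park: Park wins 5–4.
  Silva vs Nguyen: Nguyen wins 5–4.
  Vance vs Park: Park wins 7–2.
  Vance vs Nguyen: Nguyen wins 7–2.
  Park vs Nguyen: Park wins 6–3.
Copeland scores (wins − losses):
  Umar: 4 − 0 = 4
  Silva: 1 − 3 = -2
  Vance: 0 − 4 = -4
  Park: 3 − 1 = 2
  Nguyen: 2 − 2 = 0
Umar has the best Copeland score.

Umar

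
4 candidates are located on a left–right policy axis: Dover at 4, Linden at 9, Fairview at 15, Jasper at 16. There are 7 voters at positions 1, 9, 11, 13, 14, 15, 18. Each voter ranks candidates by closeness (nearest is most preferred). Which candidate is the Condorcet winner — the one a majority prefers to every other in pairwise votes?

Fairview

With single-peaked preferences on a line, the Condorcet winner is the candidate closest to the median voter.
The median voter (position 13) is closest to Fairview at 15.
Check: Fairview vs Jasper — voters closer to Fairview: 6 of 7.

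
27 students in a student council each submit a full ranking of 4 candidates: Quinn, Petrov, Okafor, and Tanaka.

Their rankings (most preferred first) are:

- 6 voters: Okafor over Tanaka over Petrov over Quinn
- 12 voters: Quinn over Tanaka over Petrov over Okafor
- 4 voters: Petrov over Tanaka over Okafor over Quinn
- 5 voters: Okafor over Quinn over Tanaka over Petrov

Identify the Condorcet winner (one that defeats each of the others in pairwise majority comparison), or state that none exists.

Head-to-head results (27 voters total):
Quinn vs Petrov: Quinn wins 17–10.
Quinn vs Okafor: Okafor wins 15–12.
Quinn vs Tanaka: Quinn wins 17–10.
Petrov vs Okafor: Petrov wins 16–11.
Petrov vs Tanaka: Tanaka wins 23–4.
Okafor vs Tanaka: Tanaka wins 16–11.
No candidate beats all others: Quinn beats Petrov beats Okafor beats Quinn, a majority cycle.

None — there is no Condorcet winner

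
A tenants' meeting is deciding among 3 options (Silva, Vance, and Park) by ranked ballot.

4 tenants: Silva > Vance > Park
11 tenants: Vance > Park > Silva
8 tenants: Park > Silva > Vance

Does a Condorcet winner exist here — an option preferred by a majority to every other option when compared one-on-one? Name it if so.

There is no Condorcet winner

Head-to-head results (23 voters total):
Silva vs Vance: Silva wins 12–11.
Silva vs Park: Park wins 19–4.
Vance vs Park: Vance wins 15–8.
No candidate beats all others: Silva beats Vance beats Park beats Silva, a majority cycle.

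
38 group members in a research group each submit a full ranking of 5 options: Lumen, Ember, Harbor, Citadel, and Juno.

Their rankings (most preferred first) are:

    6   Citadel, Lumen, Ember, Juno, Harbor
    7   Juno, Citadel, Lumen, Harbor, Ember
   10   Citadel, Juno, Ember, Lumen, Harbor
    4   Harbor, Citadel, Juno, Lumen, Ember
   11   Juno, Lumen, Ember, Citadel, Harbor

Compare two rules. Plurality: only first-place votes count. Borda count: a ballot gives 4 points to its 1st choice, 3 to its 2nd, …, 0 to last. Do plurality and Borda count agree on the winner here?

Yes

Plurality first-place counts: Lumen 0, Ember 0, Harbor 4, Citadel 16, Juno 18 → Juno.
Borda totals: Lumen 79, Ember 54, Harbor 23, Citadel 108, Juno 116 → Juno.
The two rules agree on Juno.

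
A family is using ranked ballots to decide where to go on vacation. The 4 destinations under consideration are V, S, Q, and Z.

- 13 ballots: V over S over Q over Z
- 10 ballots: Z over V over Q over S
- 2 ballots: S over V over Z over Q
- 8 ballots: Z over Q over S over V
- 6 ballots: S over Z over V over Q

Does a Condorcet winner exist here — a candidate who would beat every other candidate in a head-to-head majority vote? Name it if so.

There is no Condorcet winner

Head-to-head results (39 voters total):
V vs S: V wins 23–16.
V vs Q: V wins 31–8.
V vs Z: Z wins 24–15.
S vs Q: S wins 21–18.
S vs Z: S wins 21–18.
Q vs Z: Z wins 26–13.
No candidate beats all others: V beats S beats Z beats V, a majority cycle.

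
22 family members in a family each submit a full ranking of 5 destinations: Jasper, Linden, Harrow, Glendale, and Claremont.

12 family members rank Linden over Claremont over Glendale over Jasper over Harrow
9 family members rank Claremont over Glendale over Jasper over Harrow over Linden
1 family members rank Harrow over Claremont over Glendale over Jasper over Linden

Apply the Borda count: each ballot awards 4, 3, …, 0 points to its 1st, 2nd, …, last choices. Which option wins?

Borda scores:
  Jasper: 12·1 + 9·2 + 1 = 31
  Linden: 12·4 + 9·0 + 0 = 48
  Harrow: 12·0 + 9·1 + 4 = 13
  Glendale: 12·2 + 9·3 + 2 = 53
  Claremont: 12·3 + 9·4 + 3 = 75
Claremont has the highest total.

Claremont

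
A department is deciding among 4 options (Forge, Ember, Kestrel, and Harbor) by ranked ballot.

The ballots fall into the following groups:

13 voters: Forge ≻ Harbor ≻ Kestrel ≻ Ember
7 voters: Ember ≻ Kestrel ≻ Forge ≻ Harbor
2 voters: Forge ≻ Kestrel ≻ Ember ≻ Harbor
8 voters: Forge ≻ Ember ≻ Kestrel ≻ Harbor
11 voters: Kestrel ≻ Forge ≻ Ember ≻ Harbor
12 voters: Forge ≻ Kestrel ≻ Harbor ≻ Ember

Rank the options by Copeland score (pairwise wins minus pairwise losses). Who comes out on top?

Forge

Pairwise results:
  Forge vs Ember: Forge wins 46–7.
  Forge vs Kestrel: Forge wins 35–18.
  Forge vs Harbor: Forge wins 53–0.
  Ember vs Kestrel: Kestrel wins 38–15.
  Ember vs Harbor: Ember wins 28–25.
  Kestrel vs Harbor: Kestrel wins 40–13.
Copeland scores (wins − losses):
  Forge: 3 − 0 = 3
  Ember: 1 − 2 = -1
  Kestrel: 2 − 1 = 1
  Harbor: 0 − 3 = -3
Forge has the best Copeland score.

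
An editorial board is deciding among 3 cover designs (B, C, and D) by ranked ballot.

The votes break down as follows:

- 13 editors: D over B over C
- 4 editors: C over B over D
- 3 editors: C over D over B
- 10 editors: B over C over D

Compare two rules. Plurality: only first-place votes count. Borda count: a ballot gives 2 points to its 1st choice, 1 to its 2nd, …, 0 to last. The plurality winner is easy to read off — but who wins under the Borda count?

B

Plurality first-place counts: B 10, C 7, D 13 → D.
Borda totals: B 37, C 24, D 29 → B.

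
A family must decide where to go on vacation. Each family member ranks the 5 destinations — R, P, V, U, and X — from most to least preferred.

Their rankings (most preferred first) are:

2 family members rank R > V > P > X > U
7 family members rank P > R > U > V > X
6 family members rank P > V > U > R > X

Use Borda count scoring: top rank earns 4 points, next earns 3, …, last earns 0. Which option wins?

P

Borda scores:
  R: 2·4 + 7·3 + 6·1 = 35
  P: 2·2 + 7·4 + 6·4 = 56
  V: 2·3 + 7·1 + 6·3 = 31
  U: 2·0 + 7·2 + 6·2 = 26
  X: 2·1 + 7·0 + 6·0 = 2
P has the highest total.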